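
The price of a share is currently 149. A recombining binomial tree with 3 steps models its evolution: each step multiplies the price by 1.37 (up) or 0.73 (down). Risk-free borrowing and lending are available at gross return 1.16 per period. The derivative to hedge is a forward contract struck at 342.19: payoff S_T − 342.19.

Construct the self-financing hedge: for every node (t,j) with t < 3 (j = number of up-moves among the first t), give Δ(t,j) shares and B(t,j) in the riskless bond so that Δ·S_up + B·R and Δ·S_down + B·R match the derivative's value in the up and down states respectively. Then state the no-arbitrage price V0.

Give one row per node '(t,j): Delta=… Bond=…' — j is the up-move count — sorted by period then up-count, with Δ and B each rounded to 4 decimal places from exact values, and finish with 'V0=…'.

(0,0): Delta=1.0000 Bond=-219.2266
(1,0): Delta=1.0000 Bond=-254.3029
(1,1): Delta=1.0000 Bond=-254.3029
(2,0): Delta=1.0000 Bond=-294.9914
(2,1): Delta=1.0000 Bond=-294.9914
(2,2): Delta=1.0000 Bond=-294.9914
V0=-70.2266

Under the risk-neutral measure, an up-move has probability p* = (R−d)/(u−d) = 0.6719 and values discount at R = 1.16.
Terminal values V(3,·): V(3,0)=-284.2265, V(3,1)=-233.4091, V(3,2)=-138.0396, V(3,3)=40.9416
Node (2,0) S=79.4021: V=(p*·-233.4091+(1−p*)·-284.2265)/1.16=-215.5893; Δ=(-233.4091−-284.2265)/(108.7809−57.9635)=1.0000; B=V−Δ·S=-294.9914
Node (2,1) S=149.0149: V=(p*·-138.0396+(1−p*)·-233.4091)/1.16=-145.9765; Δ=(-138.0396−-233.4091)/(204.1504−108.7809)=1.0000; B=V−Δ·S=-294.9914
Node (2,2) S=279.6581: V=(p*·40.9416+(1−p*)·-138.0396)/1.16=-15.3333; Δ=(40.9416−-138.0396)/(383.1316−204.1504)=1.0000; B=V−Δ·S=-294.9914
Node (1,0) S=108.7700: V=(p*·-145.9765+(1−p*)·-215.5893)/1.16=-145.5329; Δ=(-145.9765−-215.5893)/(149.0149−79.4021)=1.0000; B=V−Δ·S=-254.3029
Node (1,1) S=204.1300: V=(p*·-15.3333+(1−p*)·-145.9765)/1.16=-50.1729; Δ=(-15.3333−-145.9765)/(279.6581−149.0149)=1.0000; B=V−Δ·S=-254.3029
Node (0,0) S=149.0000: V=(p*·-50.1729+(1−p*)·-145.5329)/1.16=-70.2266; Δ=(-50.1729−-145.5329)/(204.1300−108.7700)=1.0000; B=V−Δ·S=-219.2266
Self-financing check: at every node Δ·S+B equals the discounted successor values.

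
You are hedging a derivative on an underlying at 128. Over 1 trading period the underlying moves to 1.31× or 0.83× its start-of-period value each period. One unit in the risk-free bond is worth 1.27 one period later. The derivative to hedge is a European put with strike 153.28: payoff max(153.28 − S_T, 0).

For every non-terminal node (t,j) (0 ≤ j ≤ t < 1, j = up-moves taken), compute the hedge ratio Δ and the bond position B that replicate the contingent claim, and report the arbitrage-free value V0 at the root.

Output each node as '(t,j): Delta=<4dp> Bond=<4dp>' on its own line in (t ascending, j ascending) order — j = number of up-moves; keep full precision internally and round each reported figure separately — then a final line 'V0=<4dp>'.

Risk-neutral probability p* = (R−d)/(u−d) = (1.27−0.83)/(1.31−0.83) = 0.9167.
Payoff layer (t=1): V(1,0)=47.0400, V(1,1)=0.0000
Node (0,0) S=128.0000: V=(p*·0.0000+(1−p*)·47.0400)/1.27=3.0866; Δ=(0.0000−47.0400)/(167.6800−106.2400)=-0.7656; B=V−Δ·S=101.0866
Each (Δ,B) replicates both successor values, so the strategy is self-financing and V0 is arbitrage-free.

(0,0): Delta=-0.7656 Bond=101.0866
V0=3.0866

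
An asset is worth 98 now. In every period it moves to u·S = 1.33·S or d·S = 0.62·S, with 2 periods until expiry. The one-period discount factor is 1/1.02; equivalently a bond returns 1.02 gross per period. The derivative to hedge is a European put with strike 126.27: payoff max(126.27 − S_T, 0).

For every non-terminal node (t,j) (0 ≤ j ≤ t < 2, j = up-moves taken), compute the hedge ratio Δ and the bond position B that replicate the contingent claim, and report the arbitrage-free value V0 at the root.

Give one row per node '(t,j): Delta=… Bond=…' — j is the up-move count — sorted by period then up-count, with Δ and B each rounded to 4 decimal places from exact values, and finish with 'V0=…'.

Risk-neutral probability p* = (R−d)/(u−d) = (1.02−0.62)/(1.33−0.62) = 0.5634.
At expiry t=2: V(2,0)=88.5988, V(2,1)=45.4592, V(2,2)=0.0000
  t=1,j=0: stock 60.7600 → up 80.8108 (V=45.4592), down 37.6712 (V=88.5988). Price 63.0341; hedge Δ=-1.0000, bond B=123.7941.
  t=1,j=1: stock 130.3400 → up 173.3522 (V=0.0000), down 80.8108 (V=45.4592). Price 19.4592; hedge Δ=-0.4912, bond B=83.4862.
  t=0,j=0: stock 98.0000 → up 130.3400 (V=19.4592), down 60.7600 (V=63.0341). Price 37.7303; hedge Δ=-0.6263, bond B=99.1034.
Each (Δ,B) replicates both successor values, so the strategy is self-financing and V0 is arbitrage-free.

(0,0): Delta=-0.6263 Bond=99.1034
(1,0): Delta=-1.0000 Bond=123.7941
(1,1): Delta=-0.4912 Bond=83.4862
V0=37.7303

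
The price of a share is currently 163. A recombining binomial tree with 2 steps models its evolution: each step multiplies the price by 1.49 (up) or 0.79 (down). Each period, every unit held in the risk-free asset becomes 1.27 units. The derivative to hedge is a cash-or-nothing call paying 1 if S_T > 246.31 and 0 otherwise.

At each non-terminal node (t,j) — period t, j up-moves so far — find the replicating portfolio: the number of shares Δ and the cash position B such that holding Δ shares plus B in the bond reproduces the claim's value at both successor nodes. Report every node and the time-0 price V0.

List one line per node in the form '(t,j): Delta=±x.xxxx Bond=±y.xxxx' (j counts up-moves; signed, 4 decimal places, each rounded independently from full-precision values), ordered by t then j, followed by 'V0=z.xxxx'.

(0,0): Delta=0.0047 Bond=-0.4798
(1,0): Delta=0.0000 Bond=0.0000
(1,1): Delta=0.0059 Bond=-0.8886
V0=0.2915

No-arbitrage ⇒ martingale measure with p* = (R−d)/(u−d) = 0.6857.
At expiry t=2: V(2,0)=0.0000, V(2,1)=0.0000, V(2,2)=1.0000
(1,0): S=128.7700. Δ = (V_up−V_dn)/(S_up−S_dn) = (0.0000−0.0000)/(191.8673−101.7283) = 0.0000. V = [p*·0.0000 + (1−p*)·0.0000]/1.27 = 0.0000. B = V − Δ·S = 0.0000.
(1,1): S=242.8700. Δ = (V_up−V_dn)/(S_up−S_dn) = (1.0000−0.0000)/(361.8763−191.8673) = 0.0059. V = [p*·1.0000 + (1−p*)·0.0000]/1.27 = 0.5399. B = V − Δ·S = -0.8886.
(0,0): S=163.0000. Δ = (V_up−V_dn)/(S_up−S_dn) = (0.5399−0.0000)/(242.8700−128.7700) = 0.0047. V = [p*·0.5399 + (1−p*)·0.0000]/1.27 = 0.2915. B = V − Δ·S = -0.4798.
Each (Δ,B) replicates both successor values, so the strategy is self-financing and V0 is arbitrage-free.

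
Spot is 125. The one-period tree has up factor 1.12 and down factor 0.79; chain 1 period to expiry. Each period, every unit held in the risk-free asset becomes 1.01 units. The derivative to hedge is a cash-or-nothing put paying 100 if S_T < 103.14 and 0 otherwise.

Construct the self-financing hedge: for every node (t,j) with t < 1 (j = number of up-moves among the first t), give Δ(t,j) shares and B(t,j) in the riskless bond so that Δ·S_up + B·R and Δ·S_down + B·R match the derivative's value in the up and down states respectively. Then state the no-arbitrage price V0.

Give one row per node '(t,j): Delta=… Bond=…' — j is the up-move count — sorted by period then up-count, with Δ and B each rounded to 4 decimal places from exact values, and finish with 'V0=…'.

Under the risk-neutral measure, an up-move has probability p* = (R−d)/(u−d) = 0.6667 and values discount at R = 1.01.
Terminal values V(1,·): V(1,0)=100.0000, V(1,1)=0.0000
  t=0,j=0: stock 125.0000 → up 140.0000 (V=0.0000), down 98.7500 (V=100.0000). Price 33.0033; hedge Δ=-2.4242, bond B=336.0336.
Check: Δ(0,0)·S0 + B(0,0) = 33.0033 = V0.

(0,0): Delta=-2.4242 Bond=336.0336
V0=33.0033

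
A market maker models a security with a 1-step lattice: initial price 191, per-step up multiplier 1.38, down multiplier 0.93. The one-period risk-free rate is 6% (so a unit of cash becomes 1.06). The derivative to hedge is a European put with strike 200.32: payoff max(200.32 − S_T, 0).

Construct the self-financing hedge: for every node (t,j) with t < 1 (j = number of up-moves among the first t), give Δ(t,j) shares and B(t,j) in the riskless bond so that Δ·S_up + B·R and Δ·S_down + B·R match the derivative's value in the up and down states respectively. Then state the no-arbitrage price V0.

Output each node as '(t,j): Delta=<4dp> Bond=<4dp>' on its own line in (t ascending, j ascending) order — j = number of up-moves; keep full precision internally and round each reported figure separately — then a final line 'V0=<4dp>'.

(0,0): Delta=-0.2640 Bond=65.6440
V0=15.2218

Since d<R<u, set p* = (R−d)/(u−d) = 0.2889; price each node as the discounted p*-expectation of its children.
At expiry t=1: V(1,0)=22.6900, V(1,1)=0.0000
  t=0,j=0: stock 191.0000 → up 263.5800 (V=0.0000), down 177.6300 (V=22.6900). Price 15.2218; hedge Δ=-0.2640, bond B=65.6440.
The time-0 hedge costs 15.2218, which is the no-arbitrage price.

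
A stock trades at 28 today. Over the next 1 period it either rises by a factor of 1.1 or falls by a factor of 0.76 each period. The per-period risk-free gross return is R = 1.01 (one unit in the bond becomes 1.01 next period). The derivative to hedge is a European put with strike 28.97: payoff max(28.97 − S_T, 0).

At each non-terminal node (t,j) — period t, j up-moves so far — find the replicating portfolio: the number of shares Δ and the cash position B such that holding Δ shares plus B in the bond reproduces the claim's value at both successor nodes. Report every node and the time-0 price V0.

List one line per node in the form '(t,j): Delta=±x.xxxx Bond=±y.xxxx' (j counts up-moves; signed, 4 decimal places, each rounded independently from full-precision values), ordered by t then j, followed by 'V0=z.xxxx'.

No-arbitrage ⇒ martingale measure with p* = (R−d)/(u−d) = 0.7353.
Payoff layer (t=1): V(1,0)=7.6900, V(1,1)=0.0000
(0,0): S=28.0000. Δ = (V_up−V_dn)/(S_up−S_dn) = (0.0000−7.6900)/(30.8000−21.2800) = -0.8078. V = [p*·0.0000 + (1−p*)·7.6900]/1.01 = 2.0154. B = V − Δ·S = 24.6331.
Self-financing check: at every node Δ·S+B equals the discounted successor values.

(0,0): Delta=-0.8078 Bond=24.6331
V0=2.0154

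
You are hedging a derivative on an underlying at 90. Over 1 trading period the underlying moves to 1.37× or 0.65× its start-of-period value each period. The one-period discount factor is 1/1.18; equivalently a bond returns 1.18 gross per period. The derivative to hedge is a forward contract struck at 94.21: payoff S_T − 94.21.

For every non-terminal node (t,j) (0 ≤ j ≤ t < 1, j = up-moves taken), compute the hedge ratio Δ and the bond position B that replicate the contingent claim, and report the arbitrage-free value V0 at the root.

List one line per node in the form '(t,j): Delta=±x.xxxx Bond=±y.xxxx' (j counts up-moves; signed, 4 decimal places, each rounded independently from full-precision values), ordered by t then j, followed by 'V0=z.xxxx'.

(0,0): Delta=1.0000 Bond=-79.8390
V0=10.1610

The replicating-portfolio and risk-neutral prices coincide; use p* = (1.18−0.65)/(1.37−0.65) = 0.7361 for the latter.
Terminal values V(1,·): V(1,0)=-35.7100, V(1,1)=29.0900
  t=0,j=0: stock 90.0000 → up 123.3000 (V=29.0900), down 58.5000 (V=-35.7100). Price 10.1610; hedge Δ=1.0000, bond B=-79.8390.
Root portfolio cost Δ·90+B reproduces V0=10.1610.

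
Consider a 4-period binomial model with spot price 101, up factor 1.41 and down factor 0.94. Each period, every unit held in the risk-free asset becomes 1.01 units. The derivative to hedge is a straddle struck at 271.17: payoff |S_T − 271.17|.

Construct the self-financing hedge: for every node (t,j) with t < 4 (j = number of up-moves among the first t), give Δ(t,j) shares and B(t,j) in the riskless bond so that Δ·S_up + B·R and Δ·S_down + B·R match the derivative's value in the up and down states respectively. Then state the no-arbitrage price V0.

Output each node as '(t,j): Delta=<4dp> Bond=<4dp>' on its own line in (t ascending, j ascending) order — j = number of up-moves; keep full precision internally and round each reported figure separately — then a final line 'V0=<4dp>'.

The replicating-portfolio and risk-neutral prices coincide; use p* = (1.01−0.94)/(1.41−0.94) = 0.1489 for the latter.
Terminal values V(4,·): V(4,0)=192.3144, V(4,1)=152.8865, V(4,2)=93.7448, V(4,3)=5.0322, V(4,4)=128.0367
(3,0): S=83.8890. Δ = (V_up−V_dn)/(S_up−S_dn) = (152.8865−192.3144)/(118.2835−78.8556) = -1.0000. V = [p*·152.8865 + (1−p*)·192.3144]/1.01 = 184.5962. B = V − Δ·S = 268.4851.
(3,1): S=125.8335. Δ = (V_up−V_dn)/(S_up−S_dn) = (93.7448−152.8865)/(177.4252−118.2835) = -1.0000. V = [p*·93.7448 + (1−p*)·152.8865]/1.01 = 142.6517. B = V − Δ·S = 268.4851.
(3,2): S=188.7502. Δ = (V_up−V_dn)/(S_up−S_dn) = (5.0322−93.7448)/(266.1378−177.4252) = -1.0000. V = [p*·5.0322 + (1−p*)·93.7448]/1.01 = 79.7349. B = V − Δ·S = 268.4851.
(3,3): S=283.1253. Δ = (V_up−V_dn)/(S_up−S_dn) = (128.0367−5.0322)/(399.2067−266.1378) = 0.9244. V = [p*·128.0367 + (1−p*)·5.0322]/1.01 = 23.1208. B = V − Δ·S = -238.5909.
(2,0): S=89.2436. Δ = (V_up−V_dn)/(S_up−S_dn) = (142.6517−184.5962)/(125.8335−83.8890) = -1.0000. V = [p*·142.6517 + (1−p*)·184.5962]/1.01 = 176.5833. B = V − Δ·S = 265.8269.
(2,1): S=133.8654. Δ = (V_up−V_dn)/(S_up−S_dn) = (79.7349−142.6517)/(188.7502−125.8335) = -1.0000. V = [p*·79.7349 + (1−p*)·142.6517]/1.01 = 131.9615. B = V − Δ·S = 265.8269.
(2,2): S=200.7981. Δ = (V_up−V_dn)/(S_up−S_dn) = (23.1208−79.7349)/(283.1253−188.7502) = -0.5999. V = [p*·23.1208 + (1−p*)·79.7349]/1.01 = 70.5971. B = V − Δ·S = 191.0527.
(1,0): S=94.9400. Δ = (V_up−V_dn)/(S_up−S_dn) = (131.9615−176.5833)/(133.8654−89.2436) = -1.0000. V = [p*·131.9615 + (1−p*)·176.5833]/1.01 = 168.2549. B = V − Δ·S = 263.1949.
(1,1): S=142.4100. Δ = (V_up−V_dn)/(S_up−S_dn) = (70.5971−131.9615)/(200.7981−133.8654) = -0.9168. V = [p*·70.5971 + (1−p*)·131.9615]/1.01 = 121.6060. B = V − Δ·S = 252.1686.
(0,0): S=101.0000. Δ = (V_up−V_dn)/(S_up−S_dn) = (121.6060−168.2549)/(142.4100−94.9400) = -0.9827. V = [p*·121.6060 + (1−p*)·168.2549]/1.01 = 159.7101. B = V − Δ·S = 258.9631.
Check: Δ(0,0)·S0 + B(0,0) = 159.7101 = V0.

(0,0): Delta=-0.9827 Bond=258.9631
(1,0): Delta=-1.0000 Bond=263.1949
(1,1): Delta=-0.9168 Bond=252.1686
(2,0): Delta=-1.0000 Bond=265.8269
(2,1): Delta=-1.0000 Bond=265.8269
(2,2): Delta=-0.5999 Bond=191.0527
(3,0): Delta=-1.0000 Bond=268.4851
(3,1): Delta=-1.0000 Bond=268.4851
(3,2): Delta=-1.0000 Bond=268.4851
(3,3): Delta=0.9244 Bond=-238.5909
V0=159.7101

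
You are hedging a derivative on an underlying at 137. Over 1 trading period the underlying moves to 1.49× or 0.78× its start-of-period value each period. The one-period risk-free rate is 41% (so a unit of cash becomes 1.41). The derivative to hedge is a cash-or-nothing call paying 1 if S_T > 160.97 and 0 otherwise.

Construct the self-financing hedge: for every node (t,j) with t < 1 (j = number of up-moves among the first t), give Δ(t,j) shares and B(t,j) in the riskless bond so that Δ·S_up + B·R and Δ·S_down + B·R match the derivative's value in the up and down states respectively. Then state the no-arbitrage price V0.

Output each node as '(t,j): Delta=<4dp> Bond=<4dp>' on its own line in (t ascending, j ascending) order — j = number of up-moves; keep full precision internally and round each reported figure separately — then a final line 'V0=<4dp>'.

Risk-neutral probability p* = (R−d)/(u−d) = (1.41−0.78)/(1.49−0.78) = 0.8873.
Terminal values V(1,·): V(1,0)=0.0000, V(1,1)=1.0000
Node (0,0) S=137.0000: V=(p*·1.0000+(1−p*)·0.0000)/1.41=0.6293; Δ=(1.0000−0.0000)/(204.1300−106.8600)=0.0103; B=V−Δ·S=-0.7791
Root portfolio cost Δ·137+B reproduces V0=0.6293.

(0,0): Delta=0.0103 Bond=-0.7791
V0=0.6293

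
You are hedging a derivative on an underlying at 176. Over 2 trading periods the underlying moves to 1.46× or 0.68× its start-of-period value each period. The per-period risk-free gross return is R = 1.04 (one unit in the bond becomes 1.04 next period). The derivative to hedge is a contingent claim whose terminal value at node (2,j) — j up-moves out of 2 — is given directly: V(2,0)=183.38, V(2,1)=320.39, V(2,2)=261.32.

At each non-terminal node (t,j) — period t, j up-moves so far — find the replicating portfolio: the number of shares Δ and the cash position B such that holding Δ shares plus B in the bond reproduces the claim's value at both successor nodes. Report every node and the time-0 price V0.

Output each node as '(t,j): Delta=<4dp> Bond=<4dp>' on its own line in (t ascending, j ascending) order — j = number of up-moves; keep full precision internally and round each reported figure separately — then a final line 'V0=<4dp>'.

The replicating-portfolio and risk-neutral prices coincide; use p* = (1.04−0.68)/(1.46−0.68) = 0.4615 for the latter.
At expiry t=2: V(2,0)=183.3800, V(2,1)=320.3900, V(2,2)=261.3200
  t=1,j=0: stock 119.6800 → up 174.7328 (V=320.3900), down 81.3824 (V=183.3800). Price 237.1302; hedge Δ=1.4677, bond B=61.4763.
  t=1,j=1: stock 256.9600 → up 375.1616 (V=261.3200), down 174.7328 (V=320.3900). Price 281.8528; hedge Δ=-0.2947, bond B=357.5836.
  t=0,j=0: stock 176.0000 → up 256.9600 (V=281.8528), down 119.6800 (V=237.1302). Price 247.8571; hedge Δ=0.3258, bond B=190.5204.
Each (Δ,B) replicates both successor values, so the strategy is self-financing and V0 is arbitrage-free.

(0,0): Delta=0.3258 Bond=190.5204
(1,0): Delta=1.4677 Bond=61.4763
(1,1): Delta=-0.2947 Bond=357.5836
V0=247.8571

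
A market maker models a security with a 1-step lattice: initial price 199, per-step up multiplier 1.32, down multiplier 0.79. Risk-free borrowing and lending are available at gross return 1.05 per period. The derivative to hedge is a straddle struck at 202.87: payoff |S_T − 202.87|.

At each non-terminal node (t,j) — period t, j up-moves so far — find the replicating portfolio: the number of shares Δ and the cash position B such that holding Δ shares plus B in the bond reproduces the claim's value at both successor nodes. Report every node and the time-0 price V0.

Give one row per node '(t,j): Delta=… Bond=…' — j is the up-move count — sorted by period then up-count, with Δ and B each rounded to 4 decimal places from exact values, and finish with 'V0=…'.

(0,0): Delta=0.1342 Bond=23.3986
V0=50.0967

Risk-neutral probability p* = (R−d)/(u−d) = (1.05−0.79)/(1.32−0.79) = 0.4906.
Terminal payoffs: V(1,0)=45.6600, V(1,1)=59.8100
(0,0): S=199.0000. Δ = (V_up−V_dn)/(S_up−S_dn) = (59.8100−45.6600)/(262.6800−157.2100) = 0.1342. V = [p*·59.8100 + (1−p*)·45.6600]/1.05 = 50.0967. B = V − Δ·S = 23.3986.
Check: Δ(0,0)·S0 + B(0,0) = 50.0967 = V0.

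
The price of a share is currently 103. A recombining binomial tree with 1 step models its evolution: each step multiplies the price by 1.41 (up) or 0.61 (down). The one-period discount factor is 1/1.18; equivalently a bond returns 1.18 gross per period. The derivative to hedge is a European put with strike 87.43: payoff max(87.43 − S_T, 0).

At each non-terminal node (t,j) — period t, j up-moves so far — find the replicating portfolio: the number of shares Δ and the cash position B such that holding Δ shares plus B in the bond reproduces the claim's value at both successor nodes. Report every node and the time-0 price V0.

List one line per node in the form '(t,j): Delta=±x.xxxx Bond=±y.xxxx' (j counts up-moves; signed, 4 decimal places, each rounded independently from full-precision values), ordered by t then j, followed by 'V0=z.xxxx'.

Under the risk-neutral measure, an up-move has probability p* = (R−d)/(u−d) = 0.7125 and values discount at R = 1.18.
Terminal values V(1,·): V(1,0)=24.6000, V(1,1)=0.0000
(0,0): S=103.0000. Δ = (V_up−V_dn)/(S_up−S_dn) = (0.0000−24.6000)/(145.2300−62.8300) = -0.2985. V = [p*·0.0000 + (1−p*)·24.6000]/1.18 = 5.9936. B = V − Δ·S = 36.7436.
The time-0 hedge costs 5.9936, which is the no-arbitrage price.

(0,0): Delta=-0.2985 Bond=36.7436
V0=5.9936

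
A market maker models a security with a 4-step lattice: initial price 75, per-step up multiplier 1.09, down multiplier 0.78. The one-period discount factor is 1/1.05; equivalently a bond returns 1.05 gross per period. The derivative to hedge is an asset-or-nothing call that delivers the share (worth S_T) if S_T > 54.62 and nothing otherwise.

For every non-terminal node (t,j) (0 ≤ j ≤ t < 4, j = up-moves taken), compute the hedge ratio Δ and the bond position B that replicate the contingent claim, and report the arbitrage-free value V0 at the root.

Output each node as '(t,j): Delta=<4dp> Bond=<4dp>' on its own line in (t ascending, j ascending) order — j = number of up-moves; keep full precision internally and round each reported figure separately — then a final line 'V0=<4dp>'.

No-arbitrage ⇒ martingale measure with p* = (R−d)/(u−d) = 0.8710.
At expiry t=4: V(4,0)=0.0000, V(4,1)=0.0000, V(4,2)=0.0000, V(4,3)=75.7592, V(4,4)=105.8686
Node (3,0) S=35.5914: V=(p*·0.0000+(1−p*)·0.0000)/1.05=0.0000; Δ=(0.0000−0.0000)/(38.7946−27.7613)=0.0000; B=V−Δ·S=0.0000
Node (3,1) S=49.7367: V=(p*·0.0000+(1−p*)·0.0000)/1.05=0.0000; Δ=(0.0000−0.0000)/(54.2130−38.7946)=0.0000; B=V−Δ·S=0.0000
Node (3,2) S=69.5039: V=(p*·75.7592+(1−p*)·0.0000)/1.05=62.8417; Δ=(75.7592−0.0000)/(75.7592−54.2130)=3.5161; B=V−Δ·S=-181.5428
Node (3,3) S=97.1272: V=(p*·105.8686+(1−p*)·75.7592)/1.05=97.1272; Δ=(105.8686−75.7592)/(105.8686−75.7592)=1.0000; B=V−Δ·S=0.0000
Node (2,0) S=45.6300: V=(p*·0.0000+(1−p*)·0.0000)/1.05=0.0000; Δ=(0.0000−0.0000)/(49.7367−35.5914)=0.0000; B=V−Δ·S=0.0000
Node (2,1) S=63.7650: V=(p*·62.8417+(1−p*)·0.0000)/1.05=52.1268; Δ=(62.8417−0.0000)/(69.5038−49.7367)=3.1791; B=V−Δ·S=-150.5885
Node (2,2) S=89.1075: V=(p*·97.1272+(1−p*)·62.8417)/1.05=88.2888; Δ=(97.1272−62.8417)/(97.1272−69.5039)=1.2412; B=V−Δ·S=-22.3094
Node (1,0) S=58.5000: V=(p*·52.1268+(1−p*)·0.0000)/1.05=43.2388; Δ=(52.1268−0.0000)/(63.7650−45.6300)=2.8744; B=V−Δ·S=-124.9121
Node (1,1) S=81.7500: V=(p*·88.2888+(1−p*)·52.1268)/1.05=79.6407; Δ=(88.2888−52.1268)/(89.1075−63.7650)=1.4269; B=V−Δ·S=-37.0110
Node (0,0) S=75.0000: V=(p*·79.6407+(1−p*)·43.2388)/1.05=71.3749; Δ=(79.6407−43.2388)/(81.7500−58.5000)=1.5657; B=V−Δ·S=-46.0505
Each (Δ,B) replicates both successor values, so the strategy is self-financing and V0 is arbitrage-free.

(0,0): Delta=1.5657 Bond=-46.0505
(1,0): Delta=2.8744 Bond=-124.9121
(1,1): Delta=1.4269 Bond=-37.0110
(2,0): Delta=0.0000 Bond=0.0000
(2,1): Delta=3.1791 Bond=-150.5885
(2,2): Delta=1.2412 Bond=-22.3094
(3,0): Delta=0.0000 Bond=0.0000
(3,1): Delta=0.0000 Bond=0.0000
(3,2): Delta=3.5161 Bond=-181.5428
(3,3): Delta=1.0000 Bond=0.0000
V0=71.3749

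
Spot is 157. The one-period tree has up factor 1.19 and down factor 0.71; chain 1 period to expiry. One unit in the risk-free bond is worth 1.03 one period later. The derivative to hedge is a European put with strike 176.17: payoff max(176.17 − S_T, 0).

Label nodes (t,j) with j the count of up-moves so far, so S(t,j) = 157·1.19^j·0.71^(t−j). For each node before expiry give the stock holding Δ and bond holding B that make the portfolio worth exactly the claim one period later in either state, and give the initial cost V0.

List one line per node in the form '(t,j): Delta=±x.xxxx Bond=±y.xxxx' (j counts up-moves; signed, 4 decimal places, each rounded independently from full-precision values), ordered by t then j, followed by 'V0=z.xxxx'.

Risk-neutral probability p* = (R−d)/(u−d) = (1.03−0.71)/(1.19−0.71) = 0.6667.
Payoff layer (t=1): V(1,0)=64.7000, V(1,1)=0.0000
(0,0): S=157.0000. Δ = (V_up−V_dn)/(S_up−S_dn) = (0.0000−64.7000)/(186.8300−111.4700) = -0.8585. V = [p*·0.0000 + (1−p*)·64.7000]/1.03 = 20.9385. B = V − Δ·S = 155.7302.
Each (Δ,B) replicates both successor values, so the strategy is self-financing and V0 is arbitrage-free.

(0,0): Delta=-0.8585 Bond=155.7302
V0=20.9385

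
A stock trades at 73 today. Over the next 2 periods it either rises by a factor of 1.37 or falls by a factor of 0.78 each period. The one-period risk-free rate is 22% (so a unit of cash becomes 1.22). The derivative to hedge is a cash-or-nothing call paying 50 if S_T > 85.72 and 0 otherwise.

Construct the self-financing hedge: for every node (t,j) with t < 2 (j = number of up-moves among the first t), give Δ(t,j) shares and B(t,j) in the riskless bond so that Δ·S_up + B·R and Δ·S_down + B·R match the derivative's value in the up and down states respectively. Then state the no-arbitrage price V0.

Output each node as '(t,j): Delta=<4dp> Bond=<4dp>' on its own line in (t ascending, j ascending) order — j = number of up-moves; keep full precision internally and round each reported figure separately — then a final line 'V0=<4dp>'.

(0,0): Delta=0.7096 Bond=-33.1202
(1,0): Delta=0.0000 Bond=0.0000
(1,1): Delta=0.8474 Bond=-54.1817
V0=18.6832

The replicating-portfolio and risk-neutral prices coincide; use p* = (1.22−0.78)/(1.37−0.78) = 0.7458 for the latter.
At expiry t=2: V(2,0)=0.0000, V(2,1)=0.0000, V(2,2)=50.0000
Node (1,0) S=56.9400: V=(p*·0.0000+(1−p*)·0.0000)/1.22=0.0000; Δ=(0.0000−0.0000)/(78.0078−44.4132)=0.0000; B=V−Δ·S=0.0000
Node (1,1) S=100.0100: V=(p*·50.0000+(1−p*)·0.0000)/1.22=30.5640; Δ=(50.0000−0.0000)/(137.0137−78.0078)=0.8474; B=V−Δ·S=-54.1817
Node (0,0) S=73.0000: V=(p*·30.5640+(1−p*)·0.0000)/1.22=18.6832; Δ=(30.5640−0.0000)/(100.0100−56.9400)=0.7096; B=V−Δ·S=-33.1202
Check: Δ(0,0)·S0 + B(0,0) = 18.6832 = V0.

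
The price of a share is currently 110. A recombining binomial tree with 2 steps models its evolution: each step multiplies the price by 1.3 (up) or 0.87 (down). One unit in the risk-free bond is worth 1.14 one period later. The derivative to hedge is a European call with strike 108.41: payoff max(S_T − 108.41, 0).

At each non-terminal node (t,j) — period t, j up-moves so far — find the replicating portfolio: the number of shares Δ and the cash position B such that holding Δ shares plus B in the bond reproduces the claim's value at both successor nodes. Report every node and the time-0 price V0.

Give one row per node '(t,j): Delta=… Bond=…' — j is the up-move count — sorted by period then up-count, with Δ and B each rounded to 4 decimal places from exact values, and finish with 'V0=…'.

Under the risk-neutral measure, an up-move has probability p* = (R−d)/(u−d) = 0.6279 and values discount at R = 1.14.
Terminal values V(2,·): V(2,0)=0.0000, V(2,1)=16.0000, V(2,2)=77.4900
(1,0): S=95.7000. Δ = (V_up−V_dn)/(S_up−S_dn) = (16.0000−0.0000)/(124.4100−83.2590) = 0.3888. V = [p*·16.0000 + (1−p*)·0.0000]/1.14 = 8.8127. B = V − Δ·S = -28.3966.
(1,1): S=143.0000. Δ = (V_up−V_dn)/(S_up−S_dn) = (77.4900−16.0000)/(185.9000−124.4100) = 1.0000. V = [p*·77.4900 + (1−p*)·16.0000]/1.14 = 47.9035. B = V − Δ·S = -95.0965.
(0,0): S=110.0000. Δ = (V_up−V_dn)/(S_up−S_dn) = (47.9035−8.8127)/(143.0000−95.7000) = 0.8264. V = [p*·47.9035 + (1−p*)·8.8127]/1.14 = 29.2615. B = V − Δ·S = -61.6473.
Root portfolio cost Δ·110+B reproduces V0=29.2615.

(0,0): Delta=0.8264 Bond=-61.6473
(1,0): Delta=0.3888 Bond=-28.3966
(1,1): Delta=1.0000 Bond=-95.0965
V0=29.2615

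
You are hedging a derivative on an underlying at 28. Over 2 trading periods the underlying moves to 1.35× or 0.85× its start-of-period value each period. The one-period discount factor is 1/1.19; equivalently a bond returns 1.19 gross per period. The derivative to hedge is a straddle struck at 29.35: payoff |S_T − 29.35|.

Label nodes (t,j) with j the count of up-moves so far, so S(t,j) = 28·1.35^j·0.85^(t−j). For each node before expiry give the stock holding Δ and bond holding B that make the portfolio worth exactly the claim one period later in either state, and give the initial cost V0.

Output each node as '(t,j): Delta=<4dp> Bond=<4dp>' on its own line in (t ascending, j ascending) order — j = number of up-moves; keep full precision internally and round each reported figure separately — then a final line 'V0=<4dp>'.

(0,0): Delta=0.6497 Bond=-9.5972
(1,0): Delta=-0.5328 Bond=16.7210
(1,1): Delta=1.0000 Bond=-24.6639
V0=8.5930

Under the risk-neutral measure, an up-move has probability p* = (R−d)/(u−d) = 0.6800 and values discount at R = 1.19.
Terminal payoffs: V(2,0)=9.1200, V(2,1)=2.7800, V(2,2)=21.6800
  t=1,j=0: stock 23.8000 → up 32.1300 (V=2.7800), down 20.2300 (V=9.1200). Price 4.0410; hedge Δ=-0.5328, bond B=16.7210.
  t=1,j=1: stock 37.8000 → up 51.0300 (V=21.6800), down 32.1300 (V=2.7800). Price 13.1361; hedge Δ=1.0000, bond B=-24.6639.
  t=0,j=0: stock 28.0000 → up 37.8000 (V=13.1361), down 23.8000 (V=4.0410). Price 8.5930; hedge Δ=0.6497, bond B=-9.5972.
Each (Δ,B) replicates both successor values, so the strategy is self-financing and V0 is arbitrage-free.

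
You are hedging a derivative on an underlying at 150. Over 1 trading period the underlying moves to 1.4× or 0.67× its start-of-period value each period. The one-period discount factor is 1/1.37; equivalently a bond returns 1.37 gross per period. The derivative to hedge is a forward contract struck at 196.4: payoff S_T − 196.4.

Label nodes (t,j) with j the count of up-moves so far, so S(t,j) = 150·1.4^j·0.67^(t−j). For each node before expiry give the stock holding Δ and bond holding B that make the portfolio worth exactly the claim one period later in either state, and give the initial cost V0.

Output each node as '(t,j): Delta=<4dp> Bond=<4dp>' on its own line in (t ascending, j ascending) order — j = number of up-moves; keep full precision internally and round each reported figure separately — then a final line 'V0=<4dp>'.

Risk-neutral probability p* = (R−d)/(u−d) = (1.37−0.67)/(1.4−0.67) = 0.9589.
Payoff layer (t=1): V(1,0)=-95.9000, V(1,1)=13.6000
(0,0): S=150.0000. Δ = (V_up−V_dn)/(S_up−S_dn) = (13.6000−-95.9000)/(210.0000−100.5000) = 1.0000. V = [p*·13.6000 + (1−p*)·-95.9000]/1.37 = 6.6423. B = V − Δ·S = -143.3577.
Root portfolio cost Δ·150+B reproduces V0=6.6423.

(0,0): Delta=1.0000 Bond=-143.3577
V0=6.6423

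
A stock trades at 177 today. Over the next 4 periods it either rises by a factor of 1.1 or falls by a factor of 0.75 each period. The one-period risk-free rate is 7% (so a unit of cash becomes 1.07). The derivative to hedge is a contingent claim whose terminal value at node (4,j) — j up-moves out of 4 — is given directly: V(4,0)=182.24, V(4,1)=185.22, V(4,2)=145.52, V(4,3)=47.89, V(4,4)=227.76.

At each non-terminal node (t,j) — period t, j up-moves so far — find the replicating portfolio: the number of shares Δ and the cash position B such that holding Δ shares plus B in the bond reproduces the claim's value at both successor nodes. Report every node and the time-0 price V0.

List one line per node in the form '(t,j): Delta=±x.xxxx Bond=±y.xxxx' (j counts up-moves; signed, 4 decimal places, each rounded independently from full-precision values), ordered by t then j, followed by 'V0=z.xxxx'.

No-arbitrage ⇒ martingale measure with p* = (R−d)/(u−d) = 0.9143.
Terminal payoffs: V(4,0)=182.2400, V(4,1)=185.2200, V(4,2)=145.5200, V(4,3)=47.8900, V(4,4)=227.7600
  t=3,j=0: stock 74.6719 → up 82.1391 (V=185.2200), down 56.0039 (V=182.2400). Price 172.8641; hedge Δ=0.1140, bond B=164.3498.
  t=3,j=1: stock 109.5188 → up 120.4706 (V=145.5200), down 82.1391 (V=185.2200). Price 139.1802; hedge Δ=-1.0357, bond B=252.6088.
  t=3,j=2: stock 160.6275 → up 176.6903 (V=47.8900), down 120.4706 (V=145.5200). Price 52.5778; hedge Δ=-1.7366, bond B=331.5207.
  t=3,j=3: stock 235.5870 → up 259.1457 (V=227.7600), down 176.6903 (V=47.8900). Price 198.4510; hedge Δ=2.1814, bond B=-315.4633.
  t=2,j=0: stock 99.5625 → up 109.5188 (V=139.1802), down 74.6719 (V=172.8641). Price 132.7733; hedge Δ=-0.9666, bond B=229.0129.
  t=2,j=1: stock 146.0250 → up 160.6275 (V=52.5778), down 109.5188 (V=139.1802). Price 56.0756; hedge Δ=-1.6945, bond B=303.5110.
  t=2,j=2: stock 214.1700 → up 235.5870 (V=198.4510), down 160.6275 (V=52.5778). Price 173.7828; hedge Δ=1.9460, bond B=-242.9977.
  t=1,j=0: stock 132.7500 → up 146.0250 (V=56.0756), down 99.5625 (V=132.7733). Price 58.5511; hedge Δ=-1.6507, bond B=277.6874.
  t=1,j=1: stock 194.7000 → up 214.1700 (V=173.7828), down 146.0250 (V=56.0756). Price 152.9847; hedge Δ=1.7273, bond B=-183.3216.
  t=0,j=0: stock 177.0000 → up 194.7000 (V=152.9847), down 132.7500 (V=58.5511). Price 135.4116; hedge Δ=1.5244, bond B=-134.3986.
Self-financing check: at every node Δ·S+B equals the discounted successor values.

(0,0): Delta=1.5244 Bond=-134.3986
(1,0): Delta=-1.6507 Bond=277.6874
(1,1): Delta=1.7273 Bond=-183.3216
(2,0): Delta=-0.9666 Bond=229.0129
(2,1): Delta=-1.6945 Bond=303.5110
(2,2): Delta=1.9460 Bond=-242.9977
(3,0): Delta=0.1140 Bond=164.3498
(3,1): Delta=-1.0357 Bond=252.6088
(3,2): Delta=-1.7366 Bond=331.5207
(3,3): Delta=2.1814 Bond=-315.4633
V0=135.4116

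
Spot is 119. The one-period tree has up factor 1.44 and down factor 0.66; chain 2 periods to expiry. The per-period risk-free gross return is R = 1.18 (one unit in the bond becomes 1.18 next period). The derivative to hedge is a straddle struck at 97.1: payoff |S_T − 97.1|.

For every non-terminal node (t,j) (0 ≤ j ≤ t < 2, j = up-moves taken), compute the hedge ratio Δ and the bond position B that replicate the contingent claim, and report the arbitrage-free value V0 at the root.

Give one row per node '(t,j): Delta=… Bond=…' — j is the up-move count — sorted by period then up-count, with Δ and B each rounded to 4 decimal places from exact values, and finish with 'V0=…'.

(0,0): Delta=0.7245 Bond=-29.7263
(1,0): Delta=-0.4777 Bond=59.3450
(1,1): Delta=1.0000 Bond=-82.2881
V0=56.4882

Under the risk-neutral measure, an up-move has probability p* = (R−d)/(u−d) = 0.6667 and values discount at R = 1.18.
Payoff layer (t=2): V(2,0)=45.2636, V(2,1)=15.9976, V(2,2)=149.6584
Node (1,0) S=78.5400: V=(p*·15.9976+(1−p*)·45.2636)/1.18=21.8245; Δ=(15.9976−45.2636)/(113.0976−51.8364)=-0.4777; B=V−Δ·S=59.3450
Node (1,1) S=171.3600: V=(p*·149.6584+(1−p*)·15.9976)/1.18=89.0719; Δ=(149.6584−15.9976)/(246.7584−113.0976)=1.0000; B=V−Δ·S=-82.2881
Node (0,0) S=119.0000: V=(p*·89.0719+(1−p*)·21.8245)/1.18=56.4882; Δ=(89.0719−21.8245)/(171.3600−78.5400)=0.7245; B=V−Δ·S=-29.7263
Each (Δ,B) replicates both successor values, so the strategy is self-financing and V0 is arbitrage-free.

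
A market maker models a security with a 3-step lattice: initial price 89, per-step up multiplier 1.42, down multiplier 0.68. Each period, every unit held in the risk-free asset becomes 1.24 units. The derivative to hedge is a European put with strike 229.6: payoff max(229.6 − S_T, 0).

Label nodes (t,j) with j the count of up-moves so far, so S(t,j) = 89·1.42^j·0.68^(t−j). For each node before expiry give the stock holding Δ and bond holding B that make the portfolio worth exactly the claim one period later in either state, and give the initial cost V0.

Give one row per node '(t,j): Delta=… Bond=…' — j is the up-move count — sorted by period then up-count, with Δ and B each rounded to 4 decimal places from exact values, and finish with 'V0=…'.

(0,0): Delta=-0.8573 Bond=113.4578
(1,0): Delta=-1.0000 Bond=149.3236
(1,1): Delta=-0.8353 Bond=137.9119
(2,0): Delta=-1.0000 Bond=185.1613
(2,1): Delta=-1.0000 Bond=185.1613
(2,2): Delta=-0.8100 Bond=166.4623
V0=37.1577

Under the risk-neutral measure, an up-move has probability p* = (R−d)/(u−d) = 0.7568 and values discount at R = 1.24.
Terminal values V(3,·): V(3,0)=201.6156, V(3,1)=171.1619, V(3,2)=107.5675, V(3,3)=0.0000
(2,0): S=41.1536. Δ = (V_up−V_dn)/(S_up−S_dn) = (171.1619−201.6156)/(58.4381−27.9844) = -1.0000. V = [p*·171.1619 + (1−p*)·201.6156]/1.24 = 144.0077. B = V − Δ·S = 185.1613.
(2,1): S=85.9384. Δ = (V_up−V_dn)/(S_up−S_dn) = (107.5675−171.1619)/(122.0325−58.4381) = -1.0000. V = [p*·107.5675 + (1−p*)·171.1619]/1.24 = 99.2229. B = V − Δ·S = 185.1613.
(2,2): S=179.4596. Δ = (V_up−V_dn)/(S_up−S_dn) = (0.0000−107.5675)/(254.8326−122.0325) = -0.8100. V = [p*·0.0000 + (1−p*)·107.5675]/1.24 = 21.1009. B = V − Δ·S = 166.4623.
(1,0): S=60.5200. Δ = (V_up−V_dn)/(S_up−S_dn) = (99.2229−144.0077)/(85.9384−41.1536) = -1.0000. V = [p*·99.2229 + (1−p*)·144.0077]/1.24 = 88.8036. B = V − Δ·S = 149.3236.
(1,1): S=126.3800. Δ = (V_up−V_dn)/(S_up−S_dn) = (21.1009−99.2229)/(179.4596−85.9384) = -0.8353. V = [p*·21.1009 + (1−p*)·99.2229]/1.24 = 32.3415. B = V − Δ·S = 137.9119.
(0,0): S=89.0000. Δ = (V_up−V_dn)/(S_up−S_dn) = (32.3415−88.8036)/(126.3800−60.5200) = -0.8573. V = [p*·32.3415 + (1−p*)·88.8036]/1.24 = 37.1577. B = V − Δ·S = 113.4578.
Self-financing check: at every node Δ·S+B equals the discounted successor values.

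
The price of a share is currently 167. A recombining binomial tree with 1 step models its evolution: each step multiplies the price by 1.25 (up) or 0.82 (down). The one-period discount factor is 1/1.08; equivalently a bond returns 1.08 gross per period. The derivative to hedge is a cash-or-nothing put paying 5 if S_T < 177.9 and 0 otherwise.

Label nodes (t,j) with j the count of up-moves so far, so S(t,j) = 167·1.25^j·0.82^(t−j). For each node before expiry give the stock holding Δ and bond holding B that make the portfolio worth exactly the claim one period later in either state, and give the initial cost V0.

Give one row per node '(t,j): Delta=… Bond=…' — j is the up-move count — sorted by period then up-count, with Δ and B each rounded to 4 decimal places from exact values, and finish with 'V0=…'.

(0,0): Delta=-0.0696 Bond=13.4582
V0=1.8303

The replicating-portfolio and risk-neutral prices coincide; use p* = (1.08−0.82)/(1.25−0.82) = 0.6047 for the latter.
At expiry t=1: V(1,0)=5.0000, V(1,1)=0.0000
(0,0): S=167.0000. Δ = (V_up−V_dn)/(S_up−S_dn) = (0.0000−5.0000)/(208.7500−136.9400) = -0.0696. V = [p*·0.0000 + (1−p*)·5.0000]/1.08 = 1.8303. B = V − Δ·S = 13.4582.
Check: Δ(0,0)·S0 + B(0,0) = 1.8303 = V0.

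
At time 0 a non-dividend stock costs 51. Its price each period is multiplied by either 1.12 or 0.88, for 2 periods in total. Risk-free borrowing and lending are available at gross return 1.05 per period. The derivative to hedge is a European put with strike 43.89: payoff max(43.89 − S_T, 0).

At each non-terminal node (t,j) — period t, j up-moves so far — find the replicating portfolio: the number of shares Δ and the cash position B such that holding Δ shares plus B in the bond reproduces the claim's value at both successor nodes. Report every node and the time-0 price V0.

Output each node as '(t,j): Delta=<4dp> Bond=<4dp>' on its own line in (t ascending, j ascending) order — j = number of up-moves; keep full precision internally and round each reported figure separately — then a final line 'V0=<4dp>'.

(0,0): Delta=-0.0998 Bond=5.4267
(1,0): Delta=-0.4081 Bond=19.5360
(1,1): Delta=0.0000 Bond=0.0000
V0=0.3392

The replicating-portfolio and risk-neutral prices coincide; use p* = (1.05−0.88)/(1.12−0.88) = 0.7083 for the latter.
Terminal payoffs: V(2,0)=4.3956, V(2,1)=0.0000, V(2,2)=0.0000
Node (1,0) S=44.8800: V=(p*·0.0000+(1−p*)·4.3956)/1.05=1.2210; Δ=(0.0000−4.3956)/(50.2656−39.4944)=-0.4081; B=V−Δ·S=19.5360
Node (1,1) S=57.1200: V=(p*·0.0000+(1−p*)·0.0000)/1.05=0.0000; Δ=(0.0000−0.0000)/(63.9744−50.2656)=0.0000; B=V−Δ·S=0.0000
Node (0,0) S=51.0000: V=(p*·0.0000+(1−p*)·1.2210)/1.05=0.3392; Δ=(0.0000−1.2210)/(57.1200−44.8800)=-0.0998; B=V−Δ·S=5.4267
Root portfolio cost Δ·51+B reproduces V0=0.3392.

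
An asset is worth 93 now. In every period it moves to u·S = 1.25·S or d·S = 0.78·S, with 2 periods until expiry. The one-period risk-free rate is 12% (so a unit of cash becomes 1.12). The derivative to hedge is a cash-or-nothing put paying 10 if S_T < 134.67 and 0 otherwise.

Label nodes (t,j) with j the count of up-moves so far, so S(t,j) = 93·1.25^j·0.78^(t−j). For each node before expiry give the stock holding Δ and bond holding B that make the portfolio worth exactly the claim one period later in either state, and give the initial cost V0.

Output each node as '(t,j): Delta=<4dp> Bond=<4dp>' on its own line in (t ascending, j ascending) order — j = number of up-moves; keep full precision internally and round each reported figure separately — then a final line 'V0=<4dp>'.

Under the risk-neutral measure, an up-move has probability p* = (R−d)/(u−d) = 0.7234 and values discount at R = 1.12.
At expiry t=2: V(2,0)=10.0000, V(2,1)=10.0000, V(2,2)=0.0000
Node (1,0) S=72.5400: V=(p*·10.0000+(1−p*)·10.0000)/1.12=8.9286; Δ=(10.0000−10.0000)/(90.6750−56.5812)=0.0000; B=V−Δ·S=8.9286
Node (1,1) S=116.2500: V=(p*·0.0000+(1−p*)·10.0000)/1.12=2.4696; Δ=(0.0000−10.0000)/(145.3125−90.6750)=-0.1830; B=V−Δ·S=23.7462
Node (0,0) S=93.0000: V=(p*·2.4696+(1−p*)·8.9286)/1.12=3.8001; Δ=(2.4696−8.9286)/(116.2500−72.5400)=-0.1478; B=V−Δ·S=17.5426
Each (Δ,B) replicates both successor values, so the strategy is self-financing and V0 is arbitrage-free.

(0,0): Delta=-0.1478 Bond=17.5426
(1,0): Delta=0.0000 Bond=8.9286
(1,1): Delta=-0.1830 Bond=23.7462
V0=3.8001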